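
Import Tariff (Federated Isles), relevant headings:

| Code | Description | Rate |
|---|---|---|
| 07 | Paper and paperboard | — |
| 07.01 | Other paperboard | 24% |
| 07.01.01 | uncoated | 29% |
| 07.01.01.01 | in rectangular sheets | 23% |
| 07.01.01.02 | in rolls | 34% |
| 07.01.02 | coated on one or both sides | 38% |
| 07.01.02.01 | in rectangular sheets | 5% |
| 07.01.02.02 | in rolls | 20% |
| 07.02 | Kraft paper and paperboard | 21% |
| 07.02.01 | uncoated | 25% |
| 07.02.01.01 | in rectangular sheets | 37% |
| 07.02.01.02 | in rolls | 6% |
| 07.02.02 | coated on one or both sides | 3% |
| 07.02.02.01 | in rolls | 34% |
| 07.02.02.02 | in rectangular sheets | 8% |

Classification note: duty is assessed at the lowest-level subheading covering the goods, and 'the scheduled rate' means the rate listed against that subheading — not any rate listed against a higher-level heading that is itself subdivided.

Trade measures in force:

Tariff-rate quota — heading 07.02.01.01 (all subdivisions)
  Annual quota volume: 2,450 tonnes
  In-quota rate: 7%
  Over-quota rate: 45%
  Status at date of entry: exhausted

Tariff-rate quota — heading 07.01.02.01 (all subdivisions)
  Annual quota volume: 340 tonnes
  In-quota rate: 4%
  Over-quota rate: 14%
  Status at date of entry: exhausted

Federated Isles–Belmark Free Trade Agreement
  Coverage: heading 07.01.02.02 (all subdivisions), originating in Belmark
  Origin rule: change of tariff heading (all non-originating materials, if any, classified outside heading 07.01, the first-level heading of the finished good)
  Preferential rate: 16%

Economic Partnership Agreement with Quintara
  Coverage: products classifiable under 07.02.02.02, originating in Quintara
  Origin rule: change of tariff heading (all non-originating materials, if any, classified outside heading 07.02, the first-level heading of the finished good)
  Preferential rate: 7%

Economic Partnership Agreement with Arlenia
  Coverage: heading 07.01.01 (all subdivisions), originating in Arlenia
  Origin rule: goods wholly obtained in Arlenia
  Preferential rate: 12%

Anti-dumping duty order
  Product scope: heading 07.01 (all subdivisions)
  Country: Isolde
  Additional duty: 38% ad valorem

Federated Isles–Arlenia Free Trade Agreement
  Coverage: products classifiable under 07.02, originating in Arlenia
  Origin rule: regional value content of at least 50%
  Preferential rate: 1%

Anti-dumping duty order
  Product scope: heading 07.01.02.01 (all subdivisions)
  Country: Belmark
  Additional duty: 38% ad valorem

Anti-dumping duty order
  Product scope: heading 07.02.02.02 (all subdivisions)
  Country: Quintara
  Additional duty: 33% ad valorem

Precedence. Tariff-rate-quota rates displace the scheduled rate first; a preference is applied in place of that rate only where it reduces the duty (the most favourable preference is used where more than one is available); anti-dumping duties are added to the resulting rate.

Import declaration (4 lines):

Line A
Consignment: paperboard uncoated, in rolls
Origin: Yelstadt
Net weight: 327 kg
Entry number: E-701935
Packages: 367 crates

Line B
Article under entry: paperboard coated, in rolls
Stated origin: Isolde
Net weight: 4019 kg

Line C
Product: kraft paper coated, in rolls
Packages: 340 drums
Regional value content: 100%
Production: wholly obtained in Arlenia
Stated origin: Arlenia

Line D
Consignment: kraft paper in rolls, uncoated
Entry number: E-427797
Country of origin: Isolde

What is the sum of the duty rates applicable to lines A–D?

Line A: paperboard → 07.01; uncoated → 07.01.01; in rolls → 07.01.01.02. Scheduled 34%. No special measure applies. → 34%.
Line B: paperboard → 07.01; coated → 07.01.02; in rolls → 07.01.02.02. Scheduled 20%. anti-dumping (Isolde, 07.01): +38%; total 20% + 38% = 58%. → 58%.
Line C: kraft paper → 07.02; coated → 07.02.02; in rolls → 07.02.02.01. Scheduled 34%. Arlenia agreement on 07.01.01: 07.02.02.01 not covered; Arlenia agreement on 07.02: RVC ≥ 50% → 1% available; preferential 1%. → 1%.
Line D: kraft paper → 07.02; uncoated → 07.02.01; in rolls → 07.02.01.02. Scheduled 6%. No special measure applies. → 6%.
Sum: 34% + 58% + 1% + 6% = 99%.

99%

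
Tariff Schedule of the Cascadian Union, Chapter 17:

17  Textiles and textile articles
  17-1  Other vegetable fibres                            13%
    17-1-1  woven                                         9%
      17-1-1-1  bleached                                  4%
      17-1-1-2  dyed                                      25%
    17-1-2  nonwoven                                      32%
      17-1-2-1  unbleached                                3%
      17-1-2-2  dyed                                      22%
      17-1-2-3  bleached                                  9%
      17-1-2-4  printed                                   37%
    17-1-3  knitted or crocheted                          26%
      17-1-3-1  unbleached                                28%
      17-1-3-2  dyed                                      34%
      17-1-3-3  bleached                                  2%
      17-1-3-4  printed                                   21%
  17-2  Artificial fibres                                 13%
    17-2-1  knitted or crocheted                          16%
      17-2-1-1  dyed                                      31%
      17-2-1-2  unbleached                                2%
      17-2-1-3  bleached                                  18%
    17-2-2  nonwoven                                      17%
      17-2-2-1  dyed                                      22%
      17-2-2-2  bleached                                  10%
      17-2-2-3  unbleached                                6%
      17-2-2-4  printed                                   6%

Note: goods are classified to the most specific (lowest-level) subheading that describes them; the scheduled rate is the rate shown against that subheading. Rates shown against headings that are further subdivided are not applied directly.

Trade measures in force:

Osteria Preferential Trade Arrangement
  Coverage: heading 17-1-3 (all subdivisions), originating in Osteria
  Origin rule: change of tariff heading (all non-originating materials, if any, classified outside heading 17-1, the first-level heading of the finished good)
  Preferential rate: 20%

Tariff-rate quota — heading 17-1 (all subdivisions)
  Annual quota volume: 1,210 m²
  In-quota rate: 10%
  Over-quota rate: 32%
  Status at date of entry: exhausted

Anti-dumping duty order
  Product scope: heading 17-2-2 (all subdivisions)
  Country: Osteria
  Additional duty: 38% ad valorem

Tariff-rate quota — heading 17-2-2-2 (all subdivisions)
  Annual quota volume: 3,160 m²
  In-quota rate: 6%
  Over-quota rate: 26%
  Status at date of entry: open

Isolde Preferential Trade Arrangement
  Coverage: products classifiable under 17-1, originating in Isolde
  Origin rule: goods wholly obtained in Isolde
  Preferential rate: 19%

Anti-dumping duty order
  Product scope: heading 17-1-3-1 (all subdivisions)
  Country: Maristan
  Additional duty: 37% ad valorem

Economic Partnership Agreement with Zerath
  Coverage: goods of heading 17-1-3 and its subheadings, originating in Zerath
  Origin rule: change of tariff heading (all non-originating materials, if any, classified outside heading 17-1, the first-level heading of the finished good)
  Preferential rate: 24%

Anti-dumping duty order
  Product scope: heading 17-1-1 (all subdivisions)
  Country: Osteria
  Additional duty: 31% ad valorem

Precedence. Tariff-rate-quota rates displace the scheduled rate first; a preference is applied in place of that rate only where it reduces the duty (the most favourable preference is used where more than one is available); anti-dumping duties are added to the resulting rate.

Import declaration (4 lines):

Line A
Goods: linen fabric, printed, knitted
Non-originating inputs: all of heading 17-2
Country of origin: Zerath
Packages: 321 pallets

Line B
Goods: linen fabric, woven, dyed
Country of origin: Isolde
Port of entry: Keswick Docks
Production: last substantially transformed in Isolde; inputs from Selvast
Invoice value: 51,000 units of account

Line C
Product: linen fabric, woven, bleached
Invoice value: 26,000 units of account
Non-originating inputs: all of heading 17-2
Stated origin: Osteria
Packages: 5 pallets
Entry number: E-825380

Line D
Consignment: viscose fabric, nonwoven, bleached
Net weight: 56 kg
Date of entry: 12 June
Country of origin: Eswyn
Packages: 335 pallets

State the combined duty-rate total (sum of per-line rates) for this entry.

Line A: linen → 17-1; knitted → 17-1-3; printed → 17-1-3-4. Scheduled 21%. quota on 17-1 exhausted → over-quota 32%; Zerath agreement on 17-1-3: CTH met → 24% available; preferential 24%. → 24%.
Line B: linen → 17-1; woven → 17-1-1; dyed → 17-1-1-2. Scheduled 25%. quota on 17-1 exhausted → over-quota 32%; Isolde agreement on 17-1: not wholly obtained. → 32%.
Line C: linen → 17-1; woven → 17-1-1; bleached → 17-1-1-1. Scheduled 4%. quota on 17-1 exhausted → over-quota 32%; Osteria agreement on 17-1-3: 17-1-1-1 not covered; anti-dumping (Osteria, 17-1-1): +31%; total 32% + 31% = 63%. → 63%.
Line D: viscose → 17-2; nonwoven → 17-2-2; bleached → 17-2-2-2. Scheduled 10%. quota on 17-2-2-2 open → in-quota 6%. → 6%.
Sum: 24% + 32% + 63% + 6% = 125%.

125%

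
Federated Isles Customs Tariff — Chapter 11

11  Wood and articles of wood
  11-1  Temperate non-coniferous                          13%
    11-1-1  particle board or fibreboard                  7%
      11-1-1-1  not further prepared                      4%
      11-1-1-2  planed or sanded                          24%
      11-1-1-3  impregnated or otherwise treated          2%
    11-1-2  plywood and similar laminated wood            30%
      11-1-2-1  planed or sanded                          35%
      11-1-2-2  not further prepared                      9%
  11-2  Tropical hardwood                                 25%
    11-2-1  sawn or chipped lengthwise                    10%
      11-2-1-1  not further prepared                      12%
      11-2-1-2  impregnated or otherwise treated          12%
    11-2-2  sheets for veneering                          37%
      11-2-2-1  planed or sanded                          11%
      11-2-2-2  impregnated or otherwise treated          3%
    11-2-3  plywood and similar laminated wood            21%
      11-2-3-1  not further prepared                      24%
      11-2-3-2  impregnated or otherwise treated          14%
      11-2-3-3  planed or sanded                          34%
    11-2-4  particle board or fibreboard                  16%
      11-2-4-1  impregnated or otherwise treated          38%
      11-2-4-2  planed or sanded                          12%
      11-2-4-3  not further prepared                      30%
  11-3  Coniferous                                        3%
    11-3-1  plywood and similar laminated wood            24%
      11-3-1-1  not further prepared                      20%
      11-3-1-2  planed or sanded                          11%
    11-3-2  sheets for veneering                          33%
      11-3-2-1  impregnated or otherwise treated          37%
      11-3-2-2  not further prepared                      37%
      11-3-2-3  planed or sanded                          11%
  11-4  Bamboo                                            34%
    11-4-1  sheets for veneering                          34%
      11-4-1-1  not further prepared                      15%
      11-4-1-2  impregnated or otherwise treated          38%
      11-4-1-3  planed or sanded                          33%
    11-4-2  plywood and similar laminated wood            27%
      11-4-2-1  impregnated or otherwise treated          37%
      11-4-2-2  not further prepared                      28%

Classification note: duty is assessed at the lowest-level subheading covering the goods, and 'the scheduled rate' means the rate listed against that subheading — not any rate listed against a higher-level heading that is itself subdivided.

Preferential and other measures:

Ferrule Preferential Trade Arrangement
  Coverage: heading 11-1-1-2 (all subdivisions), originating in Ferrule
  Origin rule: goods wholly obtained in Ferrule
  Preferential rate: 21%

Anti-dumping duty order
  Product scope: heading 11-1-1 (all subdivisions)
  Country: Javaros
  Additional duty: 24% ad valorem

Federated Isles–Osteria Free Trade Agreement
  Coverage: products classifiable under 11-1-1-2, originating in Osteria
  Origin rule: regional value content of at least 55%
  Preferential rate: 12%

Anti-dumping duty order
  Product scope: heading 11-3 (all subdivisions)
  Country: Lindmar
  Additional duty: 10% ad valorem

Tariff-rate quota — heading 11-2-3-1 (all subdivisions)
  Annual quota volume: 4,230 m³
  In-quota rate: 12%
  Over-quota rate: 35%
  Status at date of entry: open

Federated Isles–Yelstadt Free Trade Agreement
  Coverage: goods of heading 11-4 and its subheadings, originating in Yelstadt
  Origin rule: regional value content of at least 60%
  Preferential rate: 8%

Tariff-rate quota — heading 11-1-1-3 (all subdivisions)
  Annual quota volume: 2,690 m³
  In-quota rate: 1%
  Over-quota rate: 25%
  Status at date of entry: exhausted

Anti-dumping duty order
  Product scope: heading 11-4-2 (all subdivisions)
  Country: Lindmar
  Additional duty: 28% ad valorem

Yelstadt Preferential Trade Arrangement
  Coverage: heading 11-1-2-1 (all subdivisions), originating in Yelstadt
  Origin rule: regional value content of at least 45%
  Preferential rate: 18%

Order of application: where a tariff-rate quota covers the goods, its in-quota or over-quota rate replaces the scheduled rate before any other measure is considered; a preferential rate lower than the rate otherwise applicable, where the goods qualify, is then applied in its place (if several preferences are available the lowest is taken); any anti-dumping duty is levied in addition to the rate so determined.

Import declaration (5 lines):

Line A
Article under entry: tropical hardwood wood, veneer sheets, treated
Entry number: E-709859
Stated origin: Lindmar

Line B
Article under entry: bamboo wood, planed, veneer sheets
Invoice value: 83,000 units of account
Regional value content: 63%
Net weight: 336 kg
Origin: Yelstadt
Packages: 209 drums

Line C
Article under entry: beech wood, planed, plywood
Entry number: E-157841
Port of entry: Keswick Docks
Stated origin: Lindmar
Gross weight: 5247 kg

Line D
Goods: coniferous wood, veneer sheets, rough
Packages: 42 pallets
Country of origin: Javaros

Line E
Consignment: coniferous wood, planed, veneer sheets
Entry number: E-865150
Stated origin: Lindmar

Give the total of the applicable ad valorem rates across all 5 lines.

104%

Line A: tropical hardwood → 11-2; veneer sheets → 11-2-2; treated → 11-2-2-2. Scheduled 3%. No special measure applies. → 3%.
Line B: bamboo → 11-4; veneer sheets → 11-4-1; planed → 11-4-1-3. Scheduled 33%. Yelstadt agreement on 11-4: RVC ≥ 60% → 8% available; Yelstadt agreement on 11-1-2-1: 11-4-1-3 not covered; preferential 8%. → 8%.
Line C: beech → 11-1; plywood → 11-1-2; planed → 11-1-2-1. Scheduled 35%. No special measure applies. → 35%.
Line D: coniferous → 11-3; veneer sheets → 11-3-2; rough → 11-3-2-2. Scheduled 37%. No special measure applies. → 37%.
Line E: coniferous → 11-3; veneer sheets → 11-3-2; planed → 11-3-2-3. Scheduled 11%. anti-dumping (Lindmar, 11-3): +10%; total 11% + 10% = 21%. → 21%.
Sum: 3% + 8% + 35% + 37% + 21% = 104%.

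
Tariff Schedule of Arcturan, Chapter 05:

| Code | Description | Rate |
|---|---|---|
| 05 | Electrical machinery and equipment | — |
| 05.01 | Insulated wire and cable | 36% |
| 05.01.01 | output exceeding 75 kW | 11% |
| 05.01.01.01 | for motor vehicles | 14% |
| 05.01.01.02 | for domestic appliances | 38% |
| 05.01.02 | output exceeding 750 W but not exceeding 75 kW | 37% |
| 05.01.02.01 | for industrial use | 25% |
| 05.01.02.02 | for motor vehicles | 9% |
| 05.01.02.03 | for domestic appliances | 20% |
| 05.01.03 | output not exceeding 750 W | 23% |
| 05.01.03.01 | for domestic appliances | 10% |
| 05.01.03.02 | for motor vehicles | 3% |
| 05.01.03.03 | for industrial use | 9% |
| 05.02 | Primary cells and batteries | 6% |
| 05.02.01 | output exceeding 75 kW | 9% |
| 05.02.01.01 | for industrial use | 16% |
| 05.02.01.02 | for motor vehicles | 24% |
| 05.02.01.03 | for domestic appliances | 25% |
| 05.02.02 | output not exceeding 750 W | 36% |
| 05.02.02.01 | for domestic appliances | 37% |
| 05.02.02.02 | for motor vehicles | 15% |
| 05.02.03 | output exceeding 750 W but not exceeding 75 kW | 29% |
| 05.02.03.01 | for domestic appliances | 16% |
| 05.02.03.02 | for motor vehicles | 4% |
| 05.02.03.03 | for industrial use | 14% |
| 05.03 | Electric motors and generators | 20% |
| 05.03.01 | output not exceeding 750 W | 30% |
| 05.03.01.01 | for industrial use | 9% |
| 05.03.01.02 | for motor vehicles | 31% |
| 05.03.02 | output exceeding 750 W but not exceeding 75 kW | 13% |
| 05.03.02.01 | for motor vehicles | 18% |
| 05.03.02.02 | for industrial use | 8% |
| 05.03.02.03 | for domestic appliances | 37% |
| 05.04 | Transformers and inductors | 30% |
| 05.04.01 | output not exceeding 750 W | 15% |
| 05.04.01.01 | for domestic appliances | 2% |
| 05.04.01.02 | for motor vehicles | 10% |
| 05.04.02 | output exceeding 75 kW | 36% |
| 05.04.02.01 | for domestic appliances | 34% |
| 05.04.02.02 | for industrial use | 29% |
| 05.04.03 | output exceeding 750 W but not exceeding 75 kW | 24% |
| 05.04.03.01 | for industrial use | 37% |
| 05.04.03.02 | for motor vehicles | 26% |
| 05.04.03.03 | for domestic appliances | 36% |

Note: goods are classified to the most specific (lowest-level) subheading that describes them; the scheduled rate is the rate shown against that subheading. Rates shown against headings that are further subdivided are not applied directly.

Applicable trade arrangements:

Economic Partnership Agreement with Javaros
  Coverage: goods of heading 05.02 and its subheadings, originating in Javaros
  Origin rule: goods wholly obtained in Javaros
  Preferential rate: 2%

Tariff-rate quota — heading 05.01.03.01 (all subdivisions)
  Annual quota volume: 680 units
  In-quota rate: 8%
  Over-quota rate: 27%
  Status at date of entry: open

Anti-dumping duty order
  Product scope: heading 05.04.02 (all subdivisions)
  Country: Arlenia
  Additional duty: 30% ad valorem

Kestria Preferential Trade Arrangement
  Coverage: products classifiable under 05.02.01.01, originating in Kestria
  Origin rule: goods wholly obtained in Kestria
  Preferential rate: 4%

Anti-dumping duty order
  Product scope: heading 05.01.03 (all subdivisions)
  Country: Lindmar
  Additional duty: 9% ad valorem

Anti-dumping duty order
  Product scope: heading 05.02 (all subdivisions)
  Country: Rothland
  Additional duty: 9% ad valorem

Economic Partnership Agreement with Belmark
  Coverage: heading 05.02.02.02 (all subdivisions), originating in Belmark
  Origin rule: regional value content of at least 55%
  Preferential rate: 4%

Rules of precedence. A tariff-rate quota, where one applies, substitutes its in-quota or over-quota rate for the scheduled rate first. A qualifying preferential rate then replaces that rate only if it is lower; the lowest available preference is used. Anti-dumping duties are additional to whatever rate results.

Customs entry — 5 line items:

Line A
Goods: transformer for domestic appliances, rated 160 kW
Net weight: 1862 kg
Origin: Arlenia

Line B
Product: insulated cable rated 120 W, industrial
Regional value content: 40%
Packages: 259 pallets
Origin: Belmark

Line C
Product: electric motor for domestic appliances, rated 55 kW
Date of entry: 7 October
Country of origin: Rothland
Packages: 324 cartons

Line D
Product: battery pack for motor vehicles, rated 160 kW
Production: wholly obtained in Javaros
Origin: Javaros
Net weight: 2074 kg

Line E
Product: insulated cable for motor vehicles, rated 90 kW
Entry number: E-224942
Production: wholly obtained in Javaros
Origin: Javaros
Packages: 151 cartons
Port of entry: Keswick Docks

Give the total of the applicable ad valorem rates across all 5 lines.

126%

Line A: transformer → 05.04; rated 160 kW → 05.04.02; for domestic appliances → 05.04.02.01. Scheduled 34%. anti-dumping (Arlenia, 05.04.02): +30%; total 34% + 30% = 64%. → 64%.
Line B: insulated cable → 05.01; rated 120 W → 05.01.03; industrial → 05.01.03.03. Scheduled 9%. Belmark agreement on 05.02.02.02: 05.01.03.03 not covered. → 9%.
Line C: electric motor → 05.03; rated 55 kW → 05.03.02; for domestic appliances → 05.03.02.03. Scheduled 37%. No special measure applies. → 37%.
Line D: battery pack → 05.02; rated 160 kW → 05.02.01; for motor vehicles → 05.02.01.02. Scheduled 24%. Javaros agreement on 05.02: wholly obtained → 2% available; preferential 2%. → 2%.
Line E: insulated cable → 05.01; rated 90 kW → 05.01.01; for motor vehicles → 05.01.01.01. Scheduled 14%. Javaros agreement on 05.02: 05.01.01.01 not covered. → 14%.
Sum: 64% + 9% + 37% + 2% + 14% = 126%.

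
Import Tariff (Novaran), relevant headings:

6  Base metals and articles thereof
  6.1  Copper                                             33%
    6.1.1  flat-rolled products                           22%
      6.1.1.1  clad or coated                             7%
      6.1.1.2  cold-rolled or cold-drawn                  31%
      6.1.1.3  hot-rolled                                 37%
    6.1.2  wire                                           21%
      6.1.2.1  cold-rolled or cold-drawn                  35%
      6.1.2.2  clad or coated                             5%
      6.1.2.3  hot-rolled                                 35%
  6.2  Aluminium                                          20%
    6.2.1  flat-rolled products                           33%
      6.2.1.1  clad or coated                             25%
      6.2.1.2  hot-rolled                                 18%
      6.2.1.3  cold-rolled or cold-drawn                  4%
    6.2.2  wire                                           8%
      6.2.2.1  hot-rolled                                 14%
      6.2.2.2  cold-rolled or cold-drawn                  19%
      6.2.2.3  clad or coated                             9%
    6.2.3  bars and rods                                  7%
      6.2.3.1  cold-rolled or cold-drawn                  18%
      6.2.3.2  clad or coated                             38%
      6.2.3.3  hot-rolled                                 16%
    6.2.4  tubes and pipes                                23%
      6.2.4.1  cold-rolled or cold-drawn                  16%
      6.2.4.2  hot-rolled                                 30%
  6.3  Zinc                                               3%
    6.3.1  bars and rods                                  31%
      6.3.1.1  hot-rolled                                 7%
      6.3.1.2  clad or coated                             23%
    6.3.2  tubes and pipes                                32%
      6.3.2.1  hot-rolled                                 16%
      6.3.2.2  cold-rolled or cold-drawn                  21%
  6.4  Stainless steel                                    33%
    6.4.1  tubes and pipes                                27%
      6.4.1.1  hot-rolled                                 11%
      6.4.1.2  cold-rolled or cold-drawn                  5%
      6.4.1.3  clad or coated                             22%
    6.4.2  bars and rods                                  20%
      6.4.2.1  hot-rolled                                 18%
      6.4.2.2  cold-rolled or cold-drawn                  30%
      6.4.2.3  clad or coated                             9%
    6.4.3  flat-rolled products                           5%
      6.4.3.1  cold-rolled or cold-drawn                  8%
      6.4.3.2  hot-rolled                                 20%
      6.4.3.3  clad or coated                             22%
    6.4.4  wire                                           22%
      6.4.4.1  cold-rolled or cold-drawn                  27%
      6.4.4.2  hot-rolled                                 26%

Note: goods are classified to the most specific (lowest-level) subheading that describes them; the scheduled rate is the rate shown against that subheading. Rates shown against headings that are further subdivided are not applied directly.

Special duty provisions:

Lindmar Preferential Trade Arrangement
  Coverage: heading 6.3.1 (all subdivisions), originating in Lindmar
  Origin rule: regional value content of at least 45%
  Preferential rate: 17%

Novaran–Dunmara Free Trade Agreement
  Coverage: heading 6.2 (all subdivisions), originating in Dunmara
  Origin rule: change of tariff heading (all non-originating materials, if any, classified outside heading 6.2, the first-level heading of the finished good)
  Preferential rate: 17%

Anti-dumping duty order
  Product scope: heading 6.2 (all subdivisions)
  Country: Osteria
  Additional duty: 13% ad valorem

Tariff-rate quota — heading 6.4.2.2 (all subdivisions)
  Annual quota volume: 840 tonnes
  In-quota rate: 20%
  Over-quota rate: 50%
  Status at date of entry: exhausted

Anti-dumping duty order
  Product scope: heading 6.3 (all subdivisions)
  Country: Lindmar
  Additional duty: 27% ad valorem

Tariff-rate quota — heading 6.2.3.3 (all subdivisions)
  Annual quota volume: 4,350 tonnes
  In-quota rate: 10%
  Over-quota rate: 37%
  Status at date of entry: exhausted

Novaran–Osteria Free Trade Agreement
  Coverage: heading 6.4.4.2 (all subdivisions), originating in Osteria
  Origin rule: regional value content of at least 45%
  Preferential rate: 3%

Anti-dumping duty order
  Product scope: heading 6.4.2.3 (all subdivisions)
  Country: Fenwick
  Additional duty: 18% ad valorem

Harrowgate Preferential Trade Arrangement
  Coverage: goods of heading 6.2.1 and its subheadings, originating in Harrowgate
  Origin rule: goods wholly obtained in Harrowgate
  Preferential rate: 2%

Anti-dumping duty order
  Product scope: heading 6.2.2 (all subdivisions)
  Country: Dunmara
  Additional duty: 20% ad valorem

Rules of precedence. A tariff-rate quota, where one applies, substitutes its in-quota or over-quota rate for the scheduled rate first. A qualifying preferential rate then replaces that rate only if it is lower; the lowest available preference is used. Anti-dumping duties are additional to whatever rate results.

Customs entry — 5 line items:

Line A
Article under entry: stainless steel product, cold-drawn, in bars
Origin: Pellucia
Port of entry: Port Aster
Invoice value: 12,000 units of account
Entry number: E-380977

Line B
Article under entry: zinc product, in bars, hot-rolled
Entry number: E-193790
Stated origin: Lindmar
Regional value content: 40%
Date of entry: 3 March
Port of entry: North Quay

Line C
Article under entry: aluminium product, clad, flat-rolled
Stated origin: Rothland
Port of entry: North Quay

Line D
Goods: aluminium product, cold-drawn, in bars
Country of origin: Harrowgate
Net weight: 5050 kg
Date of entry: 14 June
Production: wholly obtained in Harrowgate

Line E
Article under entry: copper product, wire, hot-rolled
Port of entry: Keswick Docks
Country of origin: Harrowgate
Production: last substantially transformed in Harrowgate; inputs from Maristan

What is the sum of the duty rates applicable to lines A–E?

162%

Line A: stainless steel → 6.4; in bars → 6.4.2; cold-drawn → 6.4.2.2. Scheduled 30%. quota on 6.4.2.2 exhausted → over-quota 50%. → 50%.
Line B: zinc → 6.3; in bars → 6.3.1; hot-rolled → 6.3.1.1. Scheduled 7%. Lindmar agreement on 6.3.1: RVC < 45%; anti-dumping (Lindmar, 6.3): +27%; total 7% + 27% = 34%. → 34%.
Line C: aluminium → 6.2; flat-rolled → 6.2.1; clad → 6.2.1.1. Scheduled 25%. No special measure applies. → 25%.
Line D: aluminium → 6.2; in bars → 6.2.3; cold-drawn → 6.2.3.1. Scheduled 18%. Harrowgate agreement on 6.2.1: 6.2.3.1 not covered. → 18%.
Line E: copper → 6.1; wire → 6.1.2; hot-rolled → 6.1.2.3. Scheduled 35%. Harrowgate agreement on 6.2.1: 6.1.2.3 not covered. → 35%.
Sum: 50% + 34% + 25% + 18% + 35% = 162%.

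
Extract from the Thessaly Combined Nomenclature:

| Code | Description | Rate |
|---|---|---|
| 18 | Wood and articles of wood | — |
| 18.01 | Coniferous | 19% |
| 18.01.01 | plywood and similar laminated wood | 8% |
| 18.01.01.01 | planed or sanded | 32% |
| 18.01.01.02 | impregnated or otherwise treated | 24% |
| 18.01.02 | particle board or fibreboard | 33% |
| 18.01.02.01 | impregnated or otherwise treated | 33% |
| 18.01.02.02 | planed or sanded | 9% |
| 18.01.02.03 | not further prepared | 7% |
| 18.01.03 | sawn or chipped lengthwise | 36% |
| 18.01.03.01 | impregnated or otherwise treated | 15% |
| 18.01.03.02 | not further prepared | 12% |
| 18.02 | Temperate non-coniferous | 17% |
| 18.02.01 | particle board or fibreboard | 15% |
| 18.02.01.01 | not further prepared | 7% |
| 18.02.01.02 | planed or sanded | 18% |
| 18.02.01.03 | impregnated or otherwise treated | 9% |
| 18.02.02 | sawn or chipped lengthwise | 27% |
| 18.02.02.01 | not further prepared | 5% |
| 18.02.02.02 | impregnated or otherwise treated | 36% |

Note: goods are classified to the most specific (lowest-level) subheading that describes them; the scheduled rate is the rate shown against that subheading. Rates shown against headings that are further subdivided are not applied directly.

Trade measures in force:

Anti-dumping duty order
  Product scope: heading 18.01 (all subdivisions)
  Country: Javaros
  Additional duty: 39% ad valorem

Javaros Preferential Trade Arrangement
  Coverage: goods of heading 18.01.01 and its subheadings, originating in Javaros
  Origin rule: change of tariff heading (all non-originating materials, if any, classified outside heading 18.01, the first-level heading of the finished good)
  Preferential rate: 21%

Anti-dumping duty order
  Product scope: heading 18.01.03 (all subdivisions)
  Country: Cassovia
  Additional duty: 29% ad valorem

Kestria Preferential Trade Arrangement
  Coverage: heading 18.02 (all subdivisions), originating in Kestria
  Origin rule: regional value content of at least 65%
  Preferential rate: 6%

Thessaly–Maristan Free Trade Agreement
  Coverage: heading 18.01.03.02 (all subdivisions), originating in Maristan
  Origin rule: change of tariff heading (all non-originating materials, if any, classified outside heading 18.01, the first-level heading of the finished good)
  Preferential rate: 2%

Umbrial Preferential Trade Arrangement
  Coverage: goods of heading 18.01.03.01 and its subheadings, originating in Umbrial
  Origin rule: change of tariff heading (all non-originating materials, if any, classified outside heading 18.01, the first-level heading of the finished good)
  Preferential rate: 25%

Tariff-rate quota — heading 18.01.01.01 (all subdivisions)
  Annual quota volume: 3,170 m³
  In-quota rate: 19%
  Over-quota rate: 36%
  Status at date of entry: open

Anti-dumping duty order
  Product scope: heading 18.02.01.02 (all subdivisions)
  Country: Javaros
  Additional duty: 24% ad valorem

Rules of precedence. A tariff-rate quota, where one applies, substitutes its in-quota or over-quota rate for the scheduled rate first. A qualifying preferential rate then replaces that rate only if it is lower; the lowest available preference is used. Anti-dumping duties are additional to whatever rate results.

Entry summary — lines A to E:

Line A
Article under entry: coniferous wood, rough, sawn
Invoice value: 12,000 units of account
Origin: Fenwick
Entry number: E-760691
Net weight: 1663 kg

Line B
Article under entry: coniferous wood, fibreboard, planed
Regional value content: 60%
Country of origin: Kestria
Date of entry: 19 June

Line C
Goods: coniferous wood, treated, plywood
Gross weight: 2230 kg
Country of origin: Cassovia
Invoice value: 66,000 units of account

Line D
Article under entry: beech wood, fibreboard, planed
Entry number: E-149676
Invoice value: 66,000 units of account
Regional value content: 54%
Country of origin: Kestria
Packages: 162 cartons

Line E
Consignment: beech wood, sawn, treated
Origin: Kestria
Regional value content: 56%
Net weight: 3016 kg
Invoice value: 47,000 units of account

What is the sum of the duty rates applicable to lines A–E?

99%

Line A: coniferous → 18.01; sawn → 18.01.03; rough → 18.01.03.02. Scheduled 12%. No special measure applies. → 12%.
Line B: coniferous → 18.01; fibreboard → 18.01.02; planed → 18.01.02.02. Scheduled 9%. Kestria agreement on 18.02: 18.01.02.02 not covered. → 9%.
Line C: coniferous → 18.01; plywood → 18.01.01; treated → 18.01.01.02. Scheduled 24%. No special measure applies. → 24%.
Line D: beech → 18.02; fibreboard → 18.02.01; planed → 18.02.01.02. Scheduled 18%. Kestria agreement on 18.02: RVC < 65%. → 18%.
Line E: beech → 18.02; sawn → 18.02.02; treated → 18.02.02.02. Scheduled 36%. Kestria agreement on 18.02: RVC < 65%. → 36%.
Sum: 12% + 9% + 24% + 18% + 36% = 99%.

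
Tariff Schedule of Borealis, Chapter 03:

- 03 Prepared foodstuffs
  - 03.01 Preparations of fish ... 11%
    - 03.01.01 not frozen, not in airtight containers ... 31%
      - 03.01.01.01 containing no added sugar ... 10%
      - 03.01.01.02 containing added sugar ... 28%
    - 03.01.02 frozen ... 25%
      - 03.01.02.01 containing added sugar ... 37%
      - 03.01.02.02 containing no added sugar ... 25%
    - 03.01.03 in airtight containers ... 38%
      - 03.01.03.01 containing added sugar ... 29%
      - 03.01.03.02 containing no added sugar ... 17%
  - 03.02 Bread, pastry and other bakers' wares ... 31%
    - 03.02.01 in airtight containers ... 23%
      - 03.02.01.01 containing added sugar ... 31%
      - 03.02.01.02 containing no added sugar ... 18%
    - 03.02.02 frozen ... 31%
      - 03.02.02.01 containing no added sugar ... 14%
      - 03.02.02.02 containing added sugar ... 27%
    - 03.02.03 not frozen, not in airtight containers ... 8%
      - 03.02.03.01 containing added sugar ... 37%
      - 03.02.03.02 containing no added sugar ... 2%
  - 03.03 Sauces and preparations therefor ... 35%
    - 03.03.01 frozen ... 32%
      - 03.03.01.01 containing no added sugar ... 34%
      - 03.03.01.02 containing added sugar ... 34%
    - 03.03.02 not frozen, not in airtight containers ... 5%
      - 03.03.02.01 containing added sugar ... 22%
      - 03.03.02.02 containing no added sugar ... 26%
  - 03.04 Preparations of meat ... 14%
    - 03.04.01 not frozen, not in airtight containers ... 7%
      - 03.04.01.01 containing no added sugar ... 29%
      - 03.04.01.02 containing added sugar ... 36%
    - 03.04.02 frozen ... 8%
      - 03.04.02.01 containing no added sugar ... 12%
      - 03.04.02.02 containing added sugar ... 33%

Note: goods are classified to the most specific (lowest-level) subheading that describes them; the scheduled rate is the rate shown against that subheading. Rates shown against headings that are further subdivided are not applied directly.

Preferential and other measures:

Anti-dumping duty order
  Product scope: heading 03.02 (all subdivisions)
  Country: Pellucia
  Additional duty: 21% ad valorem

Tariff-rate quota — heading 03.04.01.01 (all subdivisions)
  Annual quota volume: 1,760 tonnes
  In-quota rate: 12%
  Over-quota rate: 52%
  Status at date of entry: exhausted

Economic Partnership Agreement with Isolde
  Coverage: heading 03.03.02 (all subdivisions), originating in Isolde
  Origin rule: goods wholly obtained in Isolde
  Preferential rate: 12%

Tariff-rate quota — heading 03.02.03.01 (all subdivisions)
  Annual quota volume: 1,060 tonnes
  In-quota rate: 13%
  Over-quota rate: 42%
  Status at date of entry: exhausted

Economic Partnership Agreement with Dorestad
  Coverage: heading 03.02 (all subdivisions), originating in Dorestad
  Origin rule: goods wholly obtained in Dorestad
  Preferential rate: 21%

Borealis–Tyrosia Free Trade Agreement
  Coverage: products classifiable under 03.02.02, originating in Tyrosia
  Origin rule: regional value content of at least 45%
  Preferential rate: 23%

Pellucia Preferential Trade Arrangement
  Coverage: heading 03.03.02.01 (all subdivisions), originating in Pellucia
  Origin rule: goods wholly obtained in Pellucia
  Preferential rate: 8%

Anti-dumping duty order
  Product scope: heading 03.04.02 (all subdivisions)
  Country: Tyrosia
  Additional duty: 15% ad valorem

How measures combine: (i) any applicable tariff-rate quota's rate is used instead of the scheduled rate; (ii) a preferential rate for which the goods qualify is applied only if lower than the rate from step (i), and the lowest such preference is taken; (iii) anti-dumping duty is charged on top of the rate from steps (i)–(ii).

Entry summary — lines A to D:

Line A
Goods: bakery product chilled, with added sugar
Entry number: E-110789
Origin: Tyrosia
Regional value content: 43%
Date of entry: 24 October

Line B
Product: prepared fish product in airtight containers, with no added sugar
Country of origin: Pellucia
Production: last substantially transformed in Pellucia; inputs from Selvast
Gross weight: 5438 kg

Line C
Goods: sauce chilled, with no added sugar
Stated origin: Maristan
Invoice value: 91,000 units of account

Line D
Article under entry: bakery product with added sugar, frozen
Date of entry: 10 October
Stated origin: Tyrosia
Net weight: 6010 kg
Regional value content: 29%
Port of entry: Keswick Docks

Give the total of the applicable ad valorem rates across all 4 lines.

112%

Line A: bakery product → 03.02; chilled → 03.02.03; with added sugar → 03.02.03.01. Scheduled 37%. quota on 03.02.03.01 exhausted → over-quota 42%; Tyrosia agreement on 03.02.02: 03.02.03.01 not covered. → 42%.
Line B: prepared fish product → 03.01; in airtight containers → 03.01.03; with no added sugar → 03.01.03.02. Scheduled 17%. Pellucia agreement on 03.03.02.01: 03.01.03.02 not covered. → 17%.
Line C: sauce → 03.03; chilled → 03.03.02; with no added sugar → 03.03.02.02. Scheduled 26%. No special measure applies. → 26%.
Line D: bakery product → 03.02; frozen → 03.02.02; with added sugar → 03.02.02.02. Scheduled 27%. Tyrosia agreement on 03.02.02: RVC < 45%. → 27%.
Sum: 42% + 17% + 26% + 27% = 112%.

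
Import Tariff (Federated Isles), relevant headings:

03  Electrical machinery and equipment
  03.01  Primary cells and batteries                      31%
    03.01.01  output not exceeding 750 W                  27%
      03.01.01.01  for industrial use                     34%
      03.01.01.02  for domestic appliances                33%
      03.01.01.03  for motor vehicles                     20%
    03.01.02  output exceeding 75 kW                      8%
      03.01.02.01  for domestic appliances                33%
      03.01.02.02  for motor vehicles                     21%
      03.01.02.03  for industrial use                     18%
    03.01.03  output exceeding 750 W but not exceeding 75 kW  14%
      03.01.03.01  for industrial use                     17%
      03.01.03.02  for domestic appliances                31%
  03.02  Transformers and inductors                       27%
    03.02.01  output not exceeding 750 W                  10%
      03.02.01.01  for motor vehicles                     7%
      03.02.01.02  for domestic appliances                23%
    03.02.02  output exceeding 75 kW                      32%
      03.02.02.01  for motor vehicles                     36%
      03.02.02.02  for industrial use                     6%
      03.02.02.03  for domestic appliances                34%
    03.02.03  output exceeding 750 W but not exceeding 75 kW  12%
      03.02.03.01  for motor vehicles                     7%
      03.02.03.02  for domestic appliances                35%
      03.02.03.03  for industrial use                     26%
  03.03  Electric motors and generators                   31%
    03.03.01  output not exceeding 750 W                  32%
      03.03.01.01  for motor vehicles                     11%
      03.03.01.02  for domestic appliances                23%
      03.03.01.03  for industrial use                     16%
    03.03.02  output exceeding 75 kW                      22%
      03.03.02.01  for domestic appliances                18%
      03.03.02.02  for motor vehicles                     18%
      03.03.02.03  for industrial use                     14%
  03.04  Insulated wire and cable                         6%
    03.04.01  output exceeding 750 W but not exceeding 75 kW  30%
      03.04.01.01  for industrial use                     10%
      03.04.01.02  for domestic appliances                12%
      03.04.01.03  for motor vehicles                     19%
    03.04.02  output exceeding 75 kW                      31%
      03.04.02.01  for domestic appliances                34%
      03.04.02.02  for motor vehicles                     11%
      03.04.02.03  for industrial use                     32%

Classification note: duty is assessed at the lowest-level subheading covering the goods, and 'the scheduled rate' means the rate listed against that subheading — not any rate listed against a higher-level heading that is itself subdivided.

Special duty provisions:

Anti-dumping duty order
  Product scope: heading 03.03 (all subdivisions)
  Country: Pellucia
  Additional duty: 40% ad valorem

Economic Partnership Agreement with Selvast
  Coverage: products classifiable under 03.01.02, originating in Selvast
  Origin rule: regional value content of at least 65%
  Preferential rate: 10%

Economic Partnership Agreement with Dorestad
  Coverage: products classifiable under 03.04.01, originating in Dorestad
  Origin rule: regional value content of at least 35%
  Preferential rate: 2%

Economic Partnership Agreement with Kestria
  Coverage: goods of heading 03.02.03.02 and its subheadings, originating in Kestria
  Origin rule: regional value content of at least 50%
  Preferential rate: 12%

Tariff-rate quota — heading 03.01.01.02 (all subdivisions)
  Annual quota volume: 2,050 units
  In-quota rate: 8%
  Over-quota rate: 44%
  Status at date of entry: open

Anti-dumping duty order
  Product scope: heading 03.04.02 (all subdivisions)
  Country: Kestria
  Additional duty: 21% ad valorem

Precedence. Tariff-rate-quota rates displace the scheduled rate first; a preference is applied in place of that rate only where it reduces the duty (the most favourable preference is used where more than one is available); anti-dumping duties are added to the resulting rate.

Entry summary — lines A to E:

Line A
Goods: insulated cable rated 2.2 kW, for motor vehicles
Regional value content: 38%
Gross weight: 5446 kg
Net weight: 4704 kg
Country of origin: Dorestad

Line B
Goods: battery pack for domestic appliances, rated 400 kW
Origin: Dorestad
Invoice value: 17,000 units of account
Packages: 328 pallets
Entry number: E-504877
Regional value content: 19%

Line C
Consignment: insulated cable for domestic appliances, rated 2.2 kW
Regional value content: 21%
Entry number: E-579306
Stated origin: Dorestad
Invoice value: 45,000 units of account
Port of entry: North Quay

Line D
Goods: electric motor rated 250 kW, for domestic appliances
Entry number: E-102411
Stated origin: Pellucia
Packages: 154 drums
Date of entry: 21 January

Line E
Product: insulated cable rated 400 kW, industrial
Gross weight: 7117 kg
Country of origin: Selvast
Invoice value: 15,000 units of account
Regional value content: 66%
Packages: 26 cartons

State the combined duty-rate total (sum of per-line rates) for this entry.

Line A: insulated cable → 03.04; rated 2.2 kW → 03.04.01; for motor vehicles → 03.04.01.03. Scheduled 19%. Dorestad agreement on 03.04.01: RVC ≥ 35% → 2% available; preferential 2%. → 2%.
Line B: battery pack → 03.01; rated 400 kW → 03.01.02; for domestic appliances → 03.01.02.01. Scheduled 33%. Dorestad agreement on 03.04.01: 03.01.02.01 not covered. → 33%.
Line C: insulated cable → 03.04; rated 2.2 kW → 03.04.01; for domestic appliances → 03.04.01.02. Scheduled 12%. Dorestad agreement on 03.04.01: RVC < 35%. → 12%.
Line D: electric motor → 03.03; rated 250 kW → 03.03.02; for domestic appliances → 03.03.02.01. Scheduled 18%. anti-dumping (Pellucia, 03.03): +40%; total 18% + 40% = 58%. → 58%.
Line E: insulated cable → 03.04; rated 400 kW → 03.04.02; industrial → 03.04.02.03. Scheduled 32%. Selvast agreement on 03.01.02: 03.04.02.03 not covered. → 32%.
Sum: 2% + 33% + 12% + 58% + 32% = 137%.

137%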